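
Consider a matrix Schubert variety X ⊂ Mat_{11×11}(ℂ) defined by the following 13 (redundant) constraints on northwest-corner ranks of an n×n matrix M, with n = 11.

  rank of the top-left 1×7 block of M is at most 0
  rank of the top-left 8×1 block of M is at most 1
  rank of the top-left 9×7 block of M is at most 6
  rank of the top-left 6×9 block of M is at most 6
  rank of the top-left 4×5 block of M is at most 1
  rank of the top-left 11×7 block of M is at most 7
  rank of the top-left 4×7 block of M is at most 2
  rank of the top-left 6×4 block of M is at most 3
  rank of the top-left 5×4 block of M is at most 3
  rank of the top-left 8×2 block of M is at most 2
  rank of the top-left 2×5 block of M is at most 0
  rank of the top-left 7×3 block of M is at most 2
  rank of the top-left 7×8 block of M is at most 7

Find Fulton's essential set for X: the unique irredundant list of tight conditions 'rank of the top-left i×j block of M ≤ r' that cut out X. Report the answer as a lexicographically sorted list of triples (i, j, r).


Propagating the 13 rank bounds to every northwest block:

  0, 0, 0, 0, 0, 0, 0, 1, 1, 1, 1
  0, 0, 0, 0, 0, 1, 1, 2, 2, 2, 2
  1, 1, 1, 1, 1, 2, 2, 3, 3, 3, 3
  1, 1, 1, 1, 1, 2, 2, 3, 4, 4, 4
  1, 2, 2, 2, 2, 3, 3, 4, 5, 5, 5
  1, 2, 2, 3, 3, 4, 4, 5, 6, 6, 6
  1, 2, 2, 3, 4, 5, 5, 6, 7, 7, 7
  1, 2, 3, 4, 5, 6, 6, 7, 8, 8, 8
  1, 2, 3, 4, 5, 6, 6, 7, 8, 9, 9
  1, 2, 3, 4, 5, 6, 7, 8, 9, 10, 10
  1, 2, 3, 4, 5, 6, 7, 8, 9, 10, 11

so w = (8, 6, 1, 9, 2, 4, 5, 3, 10, 7, 11).

|D(w)|=20, |Ess(w)|=6:

[(1, 7, 0), (2, 5, 0), (4, 5, 1), (4, 7, 2), (7, 3, 2), (9, 7, 6)]


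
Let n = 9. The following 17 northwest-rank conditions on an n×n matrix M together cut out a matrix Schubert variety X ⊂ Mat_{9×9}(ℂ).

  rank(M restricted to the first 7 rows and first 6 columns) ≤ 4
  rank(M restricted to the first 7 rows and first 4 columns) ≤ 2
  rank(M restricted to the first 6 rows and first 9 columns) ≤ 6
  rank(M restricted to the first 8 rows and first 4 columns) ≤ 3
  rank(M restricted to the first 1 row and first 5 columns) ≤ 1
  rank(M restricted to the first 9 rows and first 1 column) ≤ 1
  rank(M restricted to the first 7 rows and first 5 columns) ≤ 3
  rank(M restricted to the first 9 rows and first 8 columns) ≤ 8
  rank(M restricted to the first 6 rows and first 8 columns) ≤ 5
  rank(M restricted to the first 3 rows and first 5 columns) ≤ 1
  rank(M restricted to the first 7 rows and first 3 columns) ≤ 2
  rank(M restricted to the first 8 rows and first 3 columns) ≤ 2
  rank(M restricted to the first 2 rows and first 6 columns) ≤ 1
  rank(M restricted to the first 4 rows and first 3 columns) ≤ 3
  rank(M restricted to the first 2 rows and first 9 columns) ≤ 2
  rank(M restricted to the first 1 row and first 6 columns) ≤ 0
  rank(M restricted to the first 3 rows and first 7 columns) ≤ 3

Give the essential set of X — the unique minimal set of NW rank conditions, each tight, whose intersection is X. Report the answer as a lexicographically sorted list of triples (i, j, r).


Rank table r_w(9×9) implied by the 17 constraints:

  row 1: 0 | 0 | 0 | 0 | 0 | 0 | 1 | 1 | 1
  row 2: 1 | 1 | 1 | 1 | 1 | 1 | 2 | 2 | 2
  row 3: 1 | 1 | 1 | 1 | 1 | 2 | 3 | 3 | 3
  row 4: 1 | 2 | 2 | 2 | 2 | 3 | 4 | 4 | 4
  row 5: 1 | 2 | 2 | 2 | 3 | 4 | 5 | 5 | 5
  row 6: 1 | 2 | 2 | 2 | 3 | 4 | 5 | 5 | 6
  row 7: 1 | 2 | 2 | 2 | 3 | 4 | 5 | 6 | 7
  row 8: 1 | 2 | 2 | 3 | 4 | 5 | 6 | 7 | 8
  row 9: 1 | 2 | 3 | 4 | 5 | 6 | 7 | 8 | 9

hence w(1..9) = (7, 1, 6, 2, 5, 9, 8, 4, 3).

Rothe diagram D(w) (18 cells), 5 SE-corners (essential conditions):

[(1, 6, 0), (3, 5, 1), (6, 8, 5), (7, 4, 2), (8, 3, 2)]


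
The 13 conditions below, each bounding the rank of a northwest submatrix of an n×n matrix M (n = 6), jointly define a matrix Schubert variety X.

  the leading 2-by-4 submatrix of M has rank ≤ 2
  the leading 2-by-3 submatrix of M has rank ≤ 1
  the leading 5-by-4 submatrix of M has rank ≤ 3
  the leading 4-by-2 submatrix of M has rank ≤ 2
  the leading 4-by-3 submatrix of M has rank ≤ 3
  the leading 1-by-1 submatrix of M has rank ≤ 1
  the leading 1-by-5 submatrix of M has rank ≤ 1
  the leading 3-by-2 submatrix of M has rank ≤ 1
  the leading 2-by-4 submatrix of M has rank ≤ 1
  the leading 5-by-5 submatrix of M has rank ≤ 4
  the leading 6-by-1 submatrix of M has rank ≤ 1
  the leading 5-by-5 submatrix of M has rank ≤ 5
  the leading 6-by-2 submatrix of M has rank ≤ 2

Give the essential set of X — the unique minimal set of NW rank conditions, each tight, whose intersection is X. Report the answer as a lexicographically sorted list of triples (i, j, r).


Propagating the 13 rank bounds to every northwest block:

  row 1: 1 | 1 | 1 | 1 | 1 | 1
  row 2: 1 | 1 | 1 | 1 | 2 | 2
  row 3: 1 | 1 | 2 | 2 | 3 | 3
  row 4: 1 | 2 | 3 | 3 | 4 | 4
  row 5: 1 | 2 | 3 | 3 | 4 | 5
  row 6: 1 | 2 | 3 | 4 | 5 | 6

reading off 1-entries of Δ²R: w = (1, 5, 3, 2, 6, 4).

|D(w)|=5, |Ess(w)|=3:

[(2, 4, 1), (3, 2, 1), (5, 4, 3)]


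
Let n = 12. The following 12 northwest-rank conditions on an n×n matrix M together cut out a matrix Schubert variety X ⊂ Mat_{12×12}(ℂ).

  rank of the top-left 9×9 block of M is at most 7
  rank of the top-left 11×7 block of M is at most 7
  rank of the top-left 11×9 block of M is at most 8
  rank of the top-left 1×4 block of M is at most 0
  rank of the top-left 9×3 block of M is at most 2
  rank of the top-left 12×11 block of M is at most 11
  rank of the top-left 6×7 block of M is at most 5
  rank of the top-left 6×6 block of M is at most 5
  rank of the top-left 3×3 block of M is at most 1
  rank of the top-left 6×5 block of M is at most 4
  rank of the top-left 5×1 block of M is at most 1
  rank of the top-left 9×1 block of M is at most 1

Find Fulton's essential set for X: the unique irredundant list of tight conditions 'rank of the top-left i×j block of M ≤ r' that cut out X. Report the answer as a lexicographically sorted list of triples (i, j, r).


Rank table r_w(12×12) implied by the 12 constraints:

  0, 0, 0, 0, 1, 1, 1, 1, 1, 1, 1, 1
  1, 1, 1, 1, 2, 2, 2, 2, 2, 2, 2, 2
  1, 1, 1, 2, 3, 3, 3, 3, 3, 3, 3, 3
  1, 2, 2, 3, 4, 4, 4, 4, 4, 4, 4, 4
  1, 2, 2, 3, 4, 5, 5, 5, 5, 5, 5, 5
  1, 2, 2, 3, 4, 5, 5, 6, 6, 6, 6, 6
  1, 2, 2, 3, 4, 5, 6, 7, 7, 7, 7, 7
  1, 2, 2, 3, 4, 5, 6, 7, 7, 8, 8, 8
  1, 2, 2, 3, 4, 5, 6, 7, 7, 8, 9, 9
  1, 2, 3, 4, 5, 6, 7, 8, 8, 9, 10, 10
  1, 2, 3, 4, 5, 6, 7, 8, 8, 9, 10, 11
  1, 2, 3, 4, 5, 6, 7, 8, 9, 10, 11, 12

reading off 1-entries of Δ²R: w = (5, 1, 4, 2, 6, 8, 7, 10, 11, 3, 12, 9).

Fulton essential set (6 of the 15 Rothe cells):

[(1, 4, 0), (3, 3, 1), (6, 7, 5), (9, 3, 2), (9, 9, 7), (11, 9, 8)]


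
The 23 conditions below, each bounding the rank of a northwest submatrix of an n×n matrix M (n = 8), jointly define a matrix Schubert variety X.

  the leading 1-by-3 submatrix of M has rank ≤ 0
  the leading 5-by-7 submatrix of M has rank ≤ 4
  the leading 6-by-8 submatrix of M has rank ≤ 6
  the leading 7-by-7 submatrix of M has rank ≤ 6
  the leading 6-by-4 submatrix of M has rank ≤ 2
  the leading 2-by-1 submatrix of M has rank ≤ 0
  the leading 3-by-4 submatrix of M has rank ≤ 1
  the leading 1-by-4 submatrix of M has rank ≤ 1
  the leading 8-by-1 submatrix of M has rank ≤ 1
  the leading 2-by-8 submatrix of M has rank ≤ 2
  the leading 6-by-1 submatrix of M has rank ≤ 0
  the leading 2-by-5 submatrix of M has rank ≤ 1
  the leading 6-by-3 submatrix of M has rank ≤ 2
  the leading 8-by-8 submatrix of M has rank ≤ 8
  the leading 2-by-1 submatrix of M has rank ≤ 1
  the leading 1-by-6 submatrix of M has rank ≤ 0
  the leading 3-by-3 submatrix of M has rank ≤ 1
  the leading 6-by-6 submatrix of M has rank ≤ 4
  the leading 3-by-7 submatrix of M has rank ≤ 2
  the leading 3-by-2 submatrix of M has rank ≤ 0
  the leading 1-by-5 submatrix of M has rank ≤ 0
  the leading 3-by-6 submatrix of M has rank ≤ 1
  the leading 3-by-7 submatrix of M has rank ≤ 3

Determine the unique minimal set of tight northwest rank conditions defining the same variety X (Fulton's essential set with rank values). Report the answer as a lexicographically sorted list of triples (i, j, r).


Reconstructing r_w from the 23 given conditions:

  R[1]: 0 0 0 0 0 0 1 1
  R[2]: 0 0 1 1 1 1 2 2
  R[3]: 0 0 1 1 1 1 2 3
  R[4]: 0 1 2 2 2 2 3 4
  R[5]: 0 1 2 2 3 3 4 5
  R[6]: 0 1 2 2 3 4 5 6
  R[7]: 1 2 3 3 4 5 6 7
  R[8]: 1 2 3 4 5 6 7 8

giving w = (7, 3, 8, 2, 5, 6, 1, 4) via Δ²R.

D(w) has 18 cells with 5 SE-corners; essential set:

[(1, 6, 0), (3, 2, 0), (3, 6, 1), (6, 1, 0), (6, 4, 2)]


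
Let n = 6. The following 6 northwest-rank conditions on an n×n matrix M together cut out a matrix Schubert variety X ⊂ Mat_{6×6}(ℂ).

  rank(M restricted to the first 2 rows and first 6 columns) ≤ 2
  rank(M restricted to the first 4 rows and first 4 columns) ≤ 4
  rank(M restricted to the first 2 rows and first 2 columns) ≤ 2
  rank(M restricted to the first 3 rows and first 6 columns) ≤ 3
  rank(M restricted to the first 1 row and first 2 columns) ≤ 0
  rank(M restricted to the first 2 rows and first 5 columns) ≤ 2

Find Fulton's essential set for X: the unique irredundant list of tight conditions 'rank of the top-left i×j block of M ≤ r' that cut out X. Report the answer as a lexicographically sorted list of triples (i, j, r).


Propagating the 6 rank bounds to every northwest block:

  R[1]: 0 0 1 1 1 1
  R[2]: 1 1 2 2 2 2
  R[3]: 1 2 3 3 3 3
  R[4]: 1 2 3 4 4 4
  R[5]: 1 2 3 4 5 5
  R[6]: 1 2 3 4 5 6

reading off 1-entries of Δ²R: w = (3, 1, 2, 4, 5, 6).

ℓ(w)=2; the 1 essential cell (i,j,r):

[(1, 2, 0)]


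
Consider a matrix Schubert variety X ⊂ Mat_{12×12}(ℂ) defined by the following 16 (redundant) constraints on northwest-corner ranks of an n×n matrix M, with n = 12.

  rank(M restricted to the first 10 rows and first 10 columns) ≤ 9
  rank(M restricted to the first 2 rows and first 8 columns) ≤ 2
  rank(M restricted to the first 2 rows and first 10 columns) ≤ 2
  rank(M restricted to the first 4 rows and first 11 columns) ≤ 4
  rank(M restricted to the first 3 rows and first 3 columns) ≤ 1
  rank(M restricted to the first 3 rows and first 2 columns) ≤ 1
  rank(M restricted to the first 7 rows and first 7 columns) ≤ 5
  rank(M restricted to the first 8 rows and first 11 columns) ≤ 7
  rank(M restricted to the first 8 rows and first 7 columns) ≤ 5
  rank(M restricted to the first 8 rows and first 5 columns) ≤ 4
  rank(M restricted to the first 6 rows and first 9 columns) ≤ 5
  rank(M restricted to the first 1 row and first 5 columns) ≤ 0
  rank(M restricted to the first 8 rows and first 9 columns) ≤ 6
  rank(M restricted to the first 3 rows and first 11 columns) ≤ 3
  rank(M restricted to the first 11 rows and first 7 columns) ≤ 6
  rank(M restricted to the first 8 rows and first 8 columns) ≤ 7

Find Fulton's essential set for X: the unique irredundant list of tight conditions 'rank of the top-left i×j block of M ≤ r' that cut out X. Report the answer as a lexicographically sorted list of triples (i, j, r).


Propagating the 16 rank bounds to every northwest block:

  row 1: 0  0  0  0  0  1  1  1  1  1  1  1
  row 2: 1  1  1  1  1  2  2  2  2  2  2  2
  row 3: 1  1  1  2  2  3  3  3  3  3  3  3
  row 4: 1  2  2  3  3  4  4  4  4  4  4  4
  row 5: 1  2  3  4  4  5  5  5  5  5  5  5
  row 6: 1  2  3  4  4  5  5  5  5  6  6  6
  row 7: 1  2  3  4  4  5  5  6  6  7  7  7
  row 8: 1  2  3  4  4  5  5  6  6  7  7  8
  row 9: 1  2  3  4  5  6  6  7  7  8  8  9
  row 10: 1  2  3  4  5  6  6  7  8  9  9  10
  row 11: 1  2  3  4  5  6  6  7  8  9  10  11
  row 12: 1  2  3  4  5  6  7  8  9  10  11  12

second differences of R give the permutation w = (6, 1, 4, 2, 3, 10, 8, 12, 5, 9, 11, 7).

Rothe diagram D(w) (19 cells), 8 SE-corners (essential conditions):

[(1, 5, 0), (3, 3, 1), (6, 9, 5), (8, 5, 4), (8, 7, 5), (8, 9, 6), (8, 11, 7), (11, 7, 6)]


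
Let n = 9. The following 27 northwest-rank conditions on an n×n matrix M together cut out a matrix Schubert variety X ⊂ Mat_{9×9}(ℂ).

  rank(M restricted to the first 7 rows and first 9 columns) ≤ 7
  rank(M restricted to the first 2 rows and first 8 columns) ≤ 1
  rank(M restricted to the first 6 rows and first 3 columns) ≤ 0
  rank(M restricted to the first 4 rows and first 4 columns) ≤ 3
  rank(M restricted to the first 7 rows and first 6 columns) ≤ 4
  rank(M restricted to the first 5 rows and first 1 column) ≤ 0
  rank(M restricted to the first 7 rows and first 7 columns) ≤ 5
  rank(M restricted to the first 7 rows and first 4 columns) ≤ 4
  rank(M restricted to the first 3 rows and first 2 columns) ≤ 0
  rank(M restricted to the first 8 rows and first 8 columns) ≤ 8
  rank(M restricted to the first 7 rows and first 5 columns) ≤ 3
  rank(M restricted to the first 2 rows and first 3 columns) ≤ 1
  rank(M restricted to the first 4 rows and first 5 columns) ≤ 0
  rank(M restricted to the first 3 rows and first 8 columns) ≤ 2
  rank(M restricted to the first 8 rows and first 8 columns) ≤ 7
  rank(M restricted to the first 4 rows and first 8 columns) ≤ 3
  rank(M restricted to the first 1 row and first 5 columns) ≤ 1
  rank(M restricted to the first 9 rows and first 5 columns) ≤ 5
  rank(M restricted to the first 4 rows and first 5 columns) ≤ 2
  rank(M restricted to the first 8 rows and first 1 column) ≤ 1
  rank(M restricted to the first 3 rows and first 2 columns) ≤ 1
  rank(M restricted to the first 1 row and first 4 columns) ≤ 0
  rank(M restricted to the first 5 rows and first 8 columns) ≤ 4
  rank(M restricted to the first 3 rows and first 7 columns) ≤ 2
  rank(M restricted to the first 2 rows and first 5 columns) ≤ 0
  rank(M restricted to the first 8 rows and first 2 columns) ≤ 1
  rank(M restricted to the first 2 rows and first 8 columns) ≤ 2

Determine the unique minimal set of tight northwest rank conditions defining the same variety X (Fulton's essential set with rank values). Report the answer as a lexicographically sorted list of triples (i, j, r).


Recovering R(i,j) via the rank-extension bound from the 27 conditions:

  R[1]: 0 | 0 | 0 | 0 | 0 | 1 | 1 | 1 | 1
  R[2]: 0 | 0 | 0 | 0 | 0 | 1 | 1 | 1 | 2
  R[3]: 0 | 0 | 0 | 0 | 0 | 1 | 2 | 2 | 3
  R[4]: 0 | 0 | 0 | 0 | 0 | 1 | 2 | 3 | 4
  R[5]: 0 | 0 | 0 | 1 | 1 | 2 | 3 | 4 | 5
  R[6]: 0 | 0 | 0 | 1 | 2 | 3 | 4 | 5 | 6
  R[7]: 1 | 1 | 1 | 2 | 3 | 4 | 5 | 6 | 7
  R[8]: 1 | 1 | 2 | 3 | 4 | 5 | 6 | 7 | 8
  R[9]: 1 | 2 | 3 | 4 | 5 | 6 | 7 | 8 | 9

hence w(1..9) = (6, 9, 7, 8, 4, 5, 1, 3, 2).

|D(w)|=29, |Ess(w)|=4:

[(2, 8, 1), (4, 5, 0), (6, 3, 0), (8, 2, 1)]


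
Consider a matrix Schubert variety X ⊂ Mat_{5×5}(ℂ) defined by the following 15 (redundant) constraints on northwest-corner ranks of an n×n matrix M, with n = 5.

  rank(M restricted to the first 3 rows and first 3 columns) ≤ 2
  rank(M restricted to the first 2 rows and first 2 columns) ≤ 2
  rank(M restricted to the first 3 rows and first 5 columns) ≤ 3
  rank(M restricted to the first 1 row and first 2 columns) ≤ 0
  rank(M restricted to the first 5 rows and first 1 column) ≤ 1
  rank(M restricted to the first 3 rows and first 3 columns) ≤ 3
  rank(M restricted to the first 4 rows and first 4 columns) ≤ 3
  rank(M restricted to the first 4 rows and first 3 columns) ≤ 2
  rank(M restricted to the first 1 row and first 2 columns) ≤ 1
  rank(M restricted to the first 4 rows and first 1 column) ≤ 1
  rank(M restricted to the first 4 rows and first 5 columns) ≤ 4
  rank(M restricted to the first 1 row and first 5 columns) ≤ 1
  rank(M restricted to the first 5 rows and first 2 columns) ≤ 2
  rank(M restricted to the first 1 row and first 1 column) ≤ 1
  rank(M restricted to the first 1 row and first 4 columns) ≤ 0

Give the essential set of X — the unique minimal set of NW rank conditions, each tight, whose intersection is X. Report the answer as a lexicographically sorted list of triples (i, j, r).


Rank table r_w(5×5) implied by the 15 constraints:

  row 1: 0, 0, 0, 0, 1
  row 2: 1, 1, 1, 1, 2
  row 3: 1, 2, 2, 2, 3
  row 4: 1, 2, 2, 3, 4
  row 5: 1, 2, 3, 4, 5

giving w = (5, 1, 2, 4, 3) via Δ²R.

ℓ(w)=5; the 2 essential cells (i,j,r):

[(1, 4, 0), (4, 3, 2)]


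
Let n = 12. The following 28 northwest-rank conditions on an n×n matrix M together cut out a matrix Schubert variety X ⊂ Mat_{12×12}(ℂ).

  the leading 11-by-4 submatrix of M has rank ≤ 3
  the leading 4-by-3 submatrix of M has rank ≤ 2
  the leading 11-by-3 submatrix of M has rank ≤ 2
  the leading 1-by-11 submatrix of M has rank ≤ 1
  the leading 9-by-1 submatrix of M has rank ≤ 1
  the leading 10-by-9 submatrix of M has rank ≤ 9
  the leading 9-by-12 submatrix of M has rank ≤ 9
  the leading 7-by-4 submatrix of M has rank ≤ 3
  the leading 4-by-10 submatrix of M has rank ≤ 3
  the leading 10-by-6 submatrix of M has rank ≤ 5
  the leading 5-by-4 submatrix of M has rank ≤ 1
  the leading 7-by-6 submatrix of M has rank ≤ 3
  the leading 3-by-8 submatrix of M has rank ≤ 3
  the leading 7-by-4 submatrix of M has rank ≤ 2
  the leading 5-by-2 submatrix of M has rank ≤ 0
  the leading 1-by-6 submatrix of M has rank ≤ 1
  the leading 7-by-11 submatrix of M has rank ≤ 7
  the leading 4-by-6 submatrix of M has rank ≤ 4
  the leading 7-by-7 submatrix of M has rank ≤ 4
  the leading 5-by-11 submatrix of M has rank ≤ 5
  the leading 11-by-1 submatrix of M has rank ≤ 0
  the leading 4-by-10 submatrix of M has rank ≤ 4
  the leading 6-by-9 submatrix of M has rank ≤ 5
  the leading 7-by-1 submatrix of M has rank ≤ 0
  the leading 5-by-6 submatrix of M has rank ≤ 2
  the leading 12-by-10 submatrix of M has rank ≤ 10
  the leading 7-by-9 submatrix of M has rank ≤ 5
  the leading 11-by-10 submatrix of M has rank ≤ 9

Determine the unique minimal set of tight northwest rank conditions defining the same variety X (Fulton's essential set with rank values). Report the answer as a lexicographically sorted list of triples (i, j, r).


Rank table r_w(12×12) implied by the 28 constraints:

  row 1: 0, 0, 1, 1, 1, 1, 1, 1, 1, 1, 1, 1
  row 2: 0, 0, 1, 1, 2, 2, 2, 2, 2, 2, 2, 2
  row 3: 0, 0, 1, 1, 2, 2, 3, 3, 3, 3, 3, 3
  row 4: 0, 0, 1, 1, 2, 2, 3, 3, 3, 3, 4, 4
  row 5: 0, 0, 1, 1, 2, 2, 3, 4, 4, 4, 5, 5
  row 6: 0, 1, 2, 2, 3, 3, 4, 5, 5, 5, 6, 6
  row 7: 0, 1, 2, 2, 3, 3, 4, 5, 5, 6, 7, 7
  row 8: 0, 1, 2, 3, 4, 4, 5, 6, 6, 7, 8, 8
  row 9: 0, 1, 2, 3, 4, 5, 6, 7, 7, 8, 9, 9
  row 10: 0, 1, 2, 3, 4, 5, 6, 7, 8, 9, 10, 10
  row 11: 0, 1, 2, 3, 4, 5, 6, 7, 8, 9, 10, 11
  row 12: 1, 2, 3, 4, 5, 6, 7, 8, 9, 10, 11, 12

hence w(1..12) = (3, 5, 7, 11, 8, 2, 10, 4, 6, 9, 12, 1).

ℓ(w)=29; the 8 essential cells (i,j,r):

[(4, 10, 3), (5, 2, 0), (5, 4, 1), (5, 6, 2), (7, 4, 2), (7, 6, 3), (7, 9, 5), (11, 1, 0)]


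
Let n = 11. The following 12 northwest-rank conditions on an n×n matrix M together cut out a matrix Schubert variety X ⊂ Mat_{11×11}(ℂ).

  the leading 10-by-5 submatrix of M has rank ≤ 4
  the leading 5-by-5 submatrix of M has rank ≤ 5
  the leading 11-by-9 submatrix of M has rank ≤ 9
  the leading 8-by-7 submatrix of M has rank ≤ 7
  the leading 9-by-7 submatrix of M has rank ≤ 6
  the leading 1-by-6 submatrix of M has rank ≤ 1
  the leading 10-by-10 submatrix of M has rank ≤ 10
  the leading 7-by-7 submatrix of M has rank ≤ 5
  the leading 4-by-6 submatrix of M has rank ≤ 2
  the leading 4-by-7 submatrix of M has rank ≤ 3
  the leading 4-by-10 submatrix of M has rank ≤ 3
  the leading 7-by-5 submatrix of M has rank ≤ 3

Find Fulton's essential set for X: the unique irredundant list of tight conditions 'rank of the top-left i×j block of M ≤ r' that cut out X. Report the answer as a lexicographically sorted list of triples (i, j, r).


Recovering R(i,j) via the rank-extension bound from the 12 conditions:

  R[1]: 1 | 1 | 1 | 1 | 1 | 1 | 1 | 1 | 1 | 1 | 1
  R[2]: 1 | 2 | 2 | 2 | 2 | 2 | 2 | 2 | 2 | 2 | 2
  R[3]: 1 | 2 | 2 | 2 | 2 | 2 | 3 | 3 | 3 | 3 | 3
  R[4]: 1 | 2 | 2 | 2 | 2 | 2 | 3 | 3 | 3 | 3 | 4
  R[5]: 1 | 2 | 3 | 3 | 3 | 3 | 4 | 4 | 4 | 4 | 5
  R[6]: 1 | 2 | 3 | 3 | 3 | 4 | 5 | 5 | 5 | 5 | 6
  R[7]: 1 | 2 | 3 | 3 | 3 | 4 | 5 | 6 | 6 | 6 | 7
  R[8]: 1 | 2 | 3 | 4 | 4 | 5 | 6 | 7 | 7 | 7 | 8
  R[9]: 1 | 2 | 3 | 4 | 4 | 5 | 6 | 7 | 8 | 8 | 9
  R[10]: 1 | 2 | 3 | 4 | 4 | 5 | 6 | 7 | 8 | 9 | 10
  R[11]: 1 | 2 | 3 | 4 | 5 | 6 | 7 | 8 | 9 | 10 | 11

reading off 1-entries of Δ²R: w = (1, 2, 7, 11, 3, 6, 8, 4, 9, 10, 5).

|D(w)|=17, |Ess(w)|=4:

[(4, 6, 2), (4, 10, 3), (7, 5, 3), (10, 5, 4)]


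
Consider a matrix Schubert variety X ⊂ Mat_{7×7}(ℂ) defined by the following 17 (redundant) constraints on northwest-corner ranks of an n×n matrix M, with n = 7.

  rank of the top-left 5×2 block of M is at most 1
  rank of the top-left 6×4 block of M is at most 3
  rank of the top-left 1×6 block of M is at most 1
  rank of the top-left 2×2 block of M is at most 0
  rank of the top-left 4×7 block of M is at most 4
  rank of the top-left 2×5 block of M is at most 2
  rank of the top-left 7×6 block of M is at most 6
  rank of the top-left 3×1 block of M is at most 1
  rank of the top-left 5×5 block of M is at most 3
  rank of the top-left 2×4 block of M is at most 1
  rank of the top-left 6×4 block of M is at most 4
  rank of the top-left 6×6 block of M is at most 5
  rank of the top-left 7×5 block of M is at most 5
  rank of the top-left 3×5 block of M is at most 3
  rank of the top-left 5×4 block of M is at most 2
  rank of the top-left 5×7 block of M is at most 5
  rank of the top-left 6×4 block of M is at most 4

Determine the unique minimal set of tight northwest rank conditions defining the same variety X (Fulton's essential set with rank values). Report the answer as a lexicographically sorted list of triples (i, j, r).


Reconstructing r_w from the 17 given conditions:

  i=1: 0, 0, 1, 1, 1, 1, 1
  i=2: 0, 0, 1, 1, 2, 2, 2
  i=3: 1, 1, 2, 2, 3, 3, 3
  i=4: 1, 1, 2, 2, 3, 4, 4
  i=5: 1, 1, 2, 2, 3, 4, 5
  i=6: 1, 2, 3, 3, 4, 5, 6
  i=7: 1, 2, 3, 4, 5, 6, 7

so w = (3, 5, 1, 6, 7, 2, 4).

4 SE-corners of the 9-cell Rothe diagram give Ess(w):

[(2, 2, 0), (2, 4, 1), (5, 2, 1), (5, 4, 2)]


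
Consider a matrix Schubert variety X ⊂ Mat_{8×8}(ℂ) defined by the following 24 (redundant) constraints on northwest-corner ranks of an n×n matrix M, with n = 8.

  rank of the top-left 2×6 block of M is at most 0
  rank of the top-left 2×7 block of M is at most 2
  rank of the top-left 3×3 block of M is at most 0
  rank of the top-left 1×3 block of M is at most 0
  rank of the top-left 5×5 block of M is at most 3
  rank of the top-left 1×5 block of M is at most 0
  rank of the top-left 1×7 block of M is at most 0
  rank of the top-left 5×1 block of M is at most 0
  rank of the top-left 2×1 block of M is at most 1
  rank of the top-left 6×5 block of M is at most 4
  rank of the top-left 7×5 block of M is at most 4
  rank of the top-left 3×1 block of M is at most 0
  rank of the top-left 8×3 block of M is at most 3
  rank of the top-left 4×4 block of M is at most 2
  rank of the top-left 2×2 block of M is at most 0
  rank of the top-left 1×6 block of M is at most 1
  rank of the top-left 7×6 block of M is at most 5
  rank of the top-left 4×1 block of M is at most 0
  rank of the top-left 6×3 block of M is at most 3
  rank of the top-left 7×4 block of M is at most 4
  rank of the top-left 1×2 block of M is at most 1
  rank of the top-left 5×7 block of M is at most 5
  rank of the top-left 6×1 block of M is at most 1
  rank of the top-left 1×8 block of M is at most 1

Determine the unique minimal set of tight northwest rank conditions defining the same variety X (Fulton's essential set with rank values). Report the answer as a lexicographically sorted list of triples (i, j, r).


Propagating the 24 rank bounds to every northwest block:

  row 1: 0 0 0 0 0 0 0 1
  row 2: 0 0 0 0 0 0 1 2
  row 3: 0 0 0 1 1 1 2 3
  row 4: 0 1 1 2 2 2 3 4
  row 5: 0 1 2 3 3 3 4 5
  row 6: 1 2 3 4 4 4 5 6
  row 7: 1 2 3 4 4 5 6 7
  row 8: 1 2 3 4 5 6 7 8

giving w = (8, 7, 4, 2, 3, 1, 6, 5) via Δ²R.

ℓ(w)=19; the 5 essential cells (i,j,r):

[(1, 7, 0), (2, 6, 0), (3, 3, 0), (5, 1, 0), (7, 5, 4)]


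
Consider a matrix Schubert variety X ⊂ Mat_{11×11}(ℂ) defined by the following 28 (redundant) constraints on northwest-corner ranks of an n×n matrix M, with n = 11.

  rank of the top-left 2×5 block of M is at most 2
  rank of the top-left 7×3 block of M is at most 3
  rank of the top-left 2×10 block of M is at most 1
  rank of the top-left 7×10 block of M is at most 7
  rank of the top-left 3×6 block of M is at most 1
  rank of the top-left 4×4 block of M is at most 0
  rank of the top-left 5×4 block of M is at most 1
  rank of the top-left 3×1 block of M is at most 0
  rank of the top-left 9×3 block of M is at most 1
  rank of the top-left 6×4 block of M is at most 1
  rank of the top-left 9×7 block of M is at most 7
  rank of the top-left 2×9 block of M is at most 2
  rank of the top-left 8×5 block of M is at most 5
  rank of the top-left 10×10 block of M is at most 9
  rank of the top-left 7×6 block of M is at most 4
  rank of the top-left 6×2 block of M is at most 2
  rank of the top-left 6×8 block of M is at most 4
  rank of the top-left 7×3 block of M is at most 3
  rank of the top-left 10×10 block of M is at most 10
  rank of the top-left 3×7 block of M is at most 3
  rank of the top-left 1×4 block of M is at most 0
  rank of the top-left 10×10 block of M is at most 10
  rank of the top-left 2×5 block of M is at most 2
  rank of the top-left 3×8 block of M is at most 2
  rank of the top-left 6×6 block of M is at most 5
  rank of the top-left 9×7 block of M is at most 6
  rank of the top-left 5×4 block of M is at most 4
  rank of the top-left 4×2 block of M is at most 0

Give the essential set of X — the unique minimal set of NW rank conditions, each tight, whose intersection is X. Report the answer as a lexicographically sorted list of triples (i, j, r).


Reconstructing r_w from the 28 given conditions:

  i=1: 0, 0, 0, 0, 1, 1, 1, 1, 1, 1, 1
  i=2: 0, 0, 0, 0, 1, 1, 1, 1, 1, 1, 2
  i=3: 0, 0, 0, 0, 1, 1, 2, 2, 2, 2, 3
  i=4: 0, 0, 0, 0, 1, 2, 3, 3, 3, 3, 4
  i=5: 1, 1, 1, 1, 2, 3, 4, 4, 4, 4, 5
  i=6: 1, 1, 1, 1, 2, 3, 4, 4, 5, 5, 6
  i=7: 1, 1, 1, 2, 3, 4, 5, 5, 6, 6, 7
  i=8: 1, 1, 1, 2, 3, 4, 5, 6, 7, 7, 8
  i=9: 1, 1, 1, 2, 3, 4, 5, 6, 7, 8, 9
  i=10: 1, 2, 2, 3, 4, 5, 6, 7, 8, 9, 10
  i=11: 1, 2, 3, 4, 5, 6, 7, 8, 9, 10, 11

reading off 1-entries of Δ²R: w = (5, 11, 7, 6, 1, 9, 4, 8, 10, 2, 3).

Fulton essential set (6 of the 32 Rothe cells):

[(2, 10, 1), (3, 6, 1), (4, 4, 0), (6, 4, 1), (6, 8, 4), (9, 3, 1)]


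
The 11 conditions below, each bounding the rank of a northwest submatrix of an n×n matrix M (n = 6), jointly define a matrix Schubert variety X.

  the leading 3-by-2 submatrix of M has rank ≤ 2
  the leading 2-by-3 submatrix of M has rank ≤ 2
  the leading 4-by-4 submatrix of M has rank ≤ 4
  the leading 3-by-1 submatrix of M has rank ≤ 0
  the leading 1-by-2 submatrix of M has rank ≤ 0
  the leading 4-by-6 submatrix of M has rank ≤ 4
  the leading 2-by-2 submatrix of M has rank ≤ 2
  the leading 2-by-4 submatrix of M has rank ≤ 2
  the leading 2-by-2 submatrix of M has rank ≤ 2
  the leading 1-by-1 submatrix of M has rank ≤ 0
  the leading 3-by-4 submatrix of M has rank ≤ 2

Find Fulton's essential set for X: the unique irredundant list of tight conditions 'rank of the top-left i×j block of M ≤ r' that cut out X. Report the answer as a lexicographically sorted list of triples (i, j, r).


Propagating the 11 rank bounds to every northwest block:

  i=1: 0 | 0 | 1 | 1 | 1 | 1
  i=2: 0 | 1 | 2 | 2 | 2 | 2
  i=3: 0 | 1 | 2 | 2 | 3 | 3
  i=4: 1 | 2 | 3 | 3 | 4 | 4
  i=5: 1 | 2 | 3 | 4 | 5 | 5
  i=6: 1 | 2 | 3 | 4 | 5 | 6

hence w(1..6) = (3, 2, 5, 1, 4, 6).

|D(w)|=5, |Ess(w)|=3:

[(1, 2, 0), (3, 1, 0), (3, 4, 2)]


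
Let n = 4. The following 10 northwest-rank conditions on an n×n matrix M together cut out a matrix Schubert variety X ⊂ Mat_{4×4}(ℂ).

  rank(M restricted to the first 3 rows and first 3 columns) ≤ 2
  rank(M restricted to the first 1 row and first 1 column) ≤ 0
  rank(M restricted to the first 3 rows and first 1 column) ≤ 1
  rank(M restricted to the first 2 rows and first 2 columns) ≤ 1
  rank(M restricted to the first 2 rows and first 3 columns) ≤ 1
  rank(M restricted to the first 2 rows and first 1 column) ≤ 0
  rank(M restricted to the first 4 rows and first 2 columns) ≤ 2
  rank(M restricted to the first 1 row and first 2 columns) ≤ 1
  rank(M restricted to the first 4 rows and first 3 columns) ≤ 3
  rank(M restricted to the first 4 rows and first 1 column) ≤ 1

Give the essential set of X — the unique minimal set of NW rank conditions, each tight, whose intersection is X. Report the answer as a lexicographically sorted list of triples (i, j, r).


Rank table r_w(4×4) implied by the 10 constraints:

  row 1: 0  1  1  1
  row 2: 0  1  1  2
  row 3: 1  2  2  3
  row 4: 1  2  3  4

giving w = (2, 4, 1, 3) via Δ²R.

Fulton essential set (2 of the 3 Rothe cells):

[(2, 1, 0), (2, 3, 1)]


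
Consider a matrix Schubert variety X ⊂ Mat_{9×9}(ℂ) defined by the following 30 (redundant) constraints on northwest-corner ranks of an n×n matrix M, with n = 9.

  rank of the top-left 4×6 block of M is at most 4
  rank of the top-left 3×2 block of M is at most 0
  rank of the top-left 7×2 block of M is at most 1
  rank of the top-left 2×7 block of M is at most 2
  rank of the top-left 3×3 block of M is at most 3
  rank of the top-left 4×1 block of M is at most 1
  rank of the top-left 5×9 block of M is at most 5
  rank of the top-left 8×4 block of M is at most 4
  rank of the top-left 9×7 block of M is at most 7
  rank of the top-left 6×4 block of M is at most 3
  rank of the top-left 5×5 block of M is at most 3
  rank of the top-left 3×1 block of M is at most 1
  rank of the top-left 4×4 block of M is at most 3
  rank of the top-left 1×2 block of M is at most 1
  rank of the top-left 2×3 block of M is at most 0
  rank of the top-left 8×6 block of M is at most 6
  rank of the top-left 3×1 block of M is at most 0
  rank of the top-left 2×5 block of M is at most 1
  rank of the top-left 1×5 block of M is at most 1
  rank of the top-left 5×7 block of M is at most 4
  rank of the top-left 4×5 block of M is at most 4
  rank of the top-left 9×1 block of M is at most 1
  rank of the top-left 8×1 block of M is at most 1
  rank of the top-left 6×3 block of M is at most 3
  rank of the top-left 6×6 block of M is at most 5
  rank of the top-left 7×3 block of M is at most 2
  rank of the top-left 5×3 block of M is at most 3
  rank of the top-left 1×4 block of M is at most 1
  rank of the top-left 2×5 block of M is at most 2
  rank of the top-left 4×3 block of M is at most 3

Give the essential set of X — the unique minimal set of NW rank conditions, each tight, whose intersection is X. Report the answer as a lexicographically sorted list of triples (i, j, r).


Recovering R(i,j) via the rank-extension bound from the 30 conditions:

  i=1: 0 | 0 | 0 | 1 | 1 | 1 | 1 | 1 | 1
  i=2: 0 | 0 | 0 | 1 | 1 | 2 | 2 | 2 | 2
  i=3: 0 | 0 | 1 | 2 | 2 | 3 | 3 | 3 | 3
  i=4: 1 | 1 | 2 | 3 | 3 | 4 | 4 | 4 | 4
  i=5: 1 | 1 | 2 | 3 | 3 | 4 | 4 | 5 | 5
  i=6: 1 | 1 | 2 | 3 | 4 | 5 | 5 | 6 | 6
  i=7: 1 | 1 | 2 | 3 | 4 | 5 | 6 | 7 | 7
  i=8: 1 | 2 | 3 | 4 | 5 | 6 | 7 | 8 | 8
  i=9: 1 | 2 | 3 | 4 | 5 | 6 | 7 | 8 | 9

so w = (4, 6, 3, 1, 8, 5, 7, 2, 9).

6 SE-corners of the 14-cell Rothe diagram give Ess(w):

[(2, 3, 0), (2, 5, 1), (3, 2, 0), (5, 5, 3), (5, 7, 4), (7, 2, 1)]


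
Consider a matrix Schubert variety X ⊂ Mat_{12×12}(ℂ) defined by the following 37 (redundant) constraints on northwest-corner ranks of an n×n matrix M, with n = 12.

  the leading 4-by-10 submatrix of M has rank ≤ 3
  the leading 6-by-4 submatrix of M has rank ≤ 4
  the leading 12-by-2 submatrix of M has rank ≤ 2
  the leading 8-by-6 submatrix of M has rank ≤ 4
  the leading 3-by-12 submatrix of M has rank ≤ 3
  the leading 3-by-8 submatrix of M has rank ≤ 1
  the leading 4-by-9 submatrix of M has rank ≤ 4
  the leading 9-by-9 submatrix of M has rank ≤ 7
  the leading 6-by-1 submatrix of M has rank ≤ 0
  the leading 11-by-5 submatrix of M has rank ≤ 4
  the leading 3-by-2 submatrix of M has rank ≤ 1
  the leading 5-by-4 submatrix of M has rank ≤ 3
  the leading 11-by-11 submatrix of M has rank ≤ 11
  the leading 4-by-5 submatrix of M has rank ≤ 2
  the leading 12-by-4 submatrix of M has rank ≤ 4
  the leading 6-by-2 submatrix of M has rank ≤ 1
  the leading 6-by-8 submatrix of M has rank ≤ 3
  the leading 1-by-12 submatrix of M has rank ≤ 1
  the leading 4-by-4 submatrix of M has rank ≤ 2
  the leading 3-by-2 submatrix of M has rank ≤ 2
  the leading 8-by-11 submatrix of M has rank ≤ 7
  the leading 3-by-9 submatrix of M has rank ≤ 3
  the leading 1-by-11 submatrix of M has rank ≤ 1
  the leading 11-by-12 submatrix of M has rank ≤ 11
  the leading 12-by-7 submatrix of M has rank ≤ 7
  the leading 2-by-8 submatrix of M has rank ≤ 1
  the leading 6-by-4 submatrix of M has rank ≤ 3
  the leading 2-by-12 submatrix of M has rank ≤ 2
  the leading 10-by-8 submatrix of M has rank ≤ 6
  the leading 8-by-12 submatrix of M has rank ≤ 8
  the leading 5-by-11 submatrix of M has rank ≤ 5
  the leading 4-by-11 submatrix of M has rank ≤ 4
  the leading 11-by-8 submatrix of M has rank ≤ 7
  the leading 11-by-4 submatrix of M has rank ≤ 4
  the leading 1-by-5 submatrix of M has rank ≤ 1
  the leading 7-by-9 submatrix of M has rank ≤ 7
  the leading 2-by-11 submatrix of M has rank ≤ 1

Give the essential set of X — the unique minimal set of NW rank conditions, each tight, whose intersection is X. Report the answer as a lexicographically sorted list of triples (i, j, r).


Computing R[i][j] = min implied NW-rank bound (n=12, 37 conditions):

  R[1]: 0 1 1 1 1 1 1 1 1 1 1 1
  R[2]: 0 1 1 1 1 1 1 1 1 1 1 2
  R[3]: 0 1 1 1 1 1 1 1 2 2 2 3
  R[4]: 0 1 2 2 2 2 2 2 3 3 3 4
  R[5]: 0 1 2 3 3 3 3 3 4 4 4 5
  R[6]: 0 1 2 3 3 3 3 3 4 5 5 6
  R[7]: 1 2 3 4 4 4 4 4 5 6 6 7
  R[8]: 1 2 3 4 4 4 5 5 6 7 7 8
  R[9]: 1 2 3 4 4 5 6 6 7 8 8 9
  R[10]: 1 2 3 4 4 5 6 6 7 8 9 10
  R[11]: 1 2 3 4 4 5 6 7 8 9 10 11
  R[12]: 1 2 3 4 5 6 7 8 9 10 11 12

the unique w with this rank table is (2, 12, 9, 3, 4, 10, 1, 7, 6, 11, 8, 5).

|D(w)|=31, |Ess(w)|=7:

[(2, 11, 1), (3, 8, 1), (6, 1, 0), (6, 8, 3), (8, 6, 4), (10, 8, 6), (11, 5, 4)]


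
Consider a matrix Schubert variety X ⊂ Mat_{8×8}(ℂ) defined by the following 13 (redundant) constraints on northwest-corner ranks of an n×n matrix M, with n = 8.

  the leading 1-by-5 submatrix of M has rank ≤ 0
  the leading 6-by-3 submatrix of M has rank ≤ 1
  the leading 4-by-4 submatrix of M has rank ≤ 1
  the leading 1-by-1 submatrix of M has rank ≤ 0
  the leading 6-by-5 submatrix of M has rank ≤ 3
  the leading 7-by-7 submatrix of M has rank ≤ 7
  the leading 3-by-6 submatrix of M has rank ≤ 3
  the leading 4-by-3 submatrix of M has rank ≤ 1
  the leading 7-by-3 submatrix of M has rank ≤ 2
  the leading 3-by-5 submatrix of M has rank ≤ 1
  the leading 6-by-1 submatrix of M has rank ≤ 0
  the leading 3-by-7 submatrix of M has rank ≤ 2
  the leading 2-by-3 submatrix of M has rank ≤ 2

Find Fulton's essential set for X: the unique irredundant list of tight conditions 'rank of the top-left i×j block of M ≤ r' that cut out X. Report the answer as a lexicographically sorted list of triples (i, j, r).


Recovering R(i,j) via the rank-extension bound from the 13 conditions:

  i=1: 0  0  0  0  0  1  1  1
  i=2: 0  1  1  1  1  2  2  2
  i=3: 0  1  1  1  1  2  2  3
  i=4: 0  1  1  1  2  3  3  4
  i=5: 0  1  1  2  3  4  4  5
  i=6: 0  1  1  2  3  4  5  6
  i=7: 1  2  2  3  4  5  6  7
  i=8: 1  2  3  4  5  6  7  8

hence w(1..8) = (6, 2, 8, 5, 4, 7, 1, 3).

Rothe diagram D(w) (18 cells), 6 SE-corners (essential conditions):

[(1, 5, 0), (3, 5, 1), (3, 7, 2), (4, 4, 1), (6, 1, 0), (6, 3, 1)]


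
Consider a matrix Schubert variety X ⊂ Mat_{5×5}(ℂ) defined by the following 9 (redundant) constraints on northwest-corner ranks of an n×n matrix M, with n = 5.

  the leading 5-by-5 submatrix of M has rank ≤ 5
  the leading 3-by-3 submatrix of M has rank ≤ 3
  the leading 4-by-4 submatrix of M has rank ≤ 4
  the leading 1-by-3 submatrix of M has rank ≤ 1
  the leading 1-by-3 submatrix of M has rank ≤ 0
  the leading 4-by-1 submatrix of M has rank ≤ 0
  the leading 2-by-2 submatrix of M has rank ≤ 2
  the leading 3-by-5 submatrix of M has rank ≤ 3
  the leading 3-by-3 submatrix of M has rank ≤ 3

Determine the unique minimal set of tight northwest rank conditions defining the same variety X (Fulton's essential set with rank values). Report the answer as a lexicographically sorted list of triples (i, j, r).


Rank table r_w(5×5) implied by the 9 constraints:

  0 0 0 1 1
  0 1 1 2 2
  0 1 2 3 3
  0 1 2 3 4
  1 2 3 4 5

reading off 1-entries of Δ²R: w = (4, 2, 3, 5, 1).

2 SE-corners of the 6-cell Rothe diagram give Ess(w):

[(1, 3, 0), (4, 1, 0)]


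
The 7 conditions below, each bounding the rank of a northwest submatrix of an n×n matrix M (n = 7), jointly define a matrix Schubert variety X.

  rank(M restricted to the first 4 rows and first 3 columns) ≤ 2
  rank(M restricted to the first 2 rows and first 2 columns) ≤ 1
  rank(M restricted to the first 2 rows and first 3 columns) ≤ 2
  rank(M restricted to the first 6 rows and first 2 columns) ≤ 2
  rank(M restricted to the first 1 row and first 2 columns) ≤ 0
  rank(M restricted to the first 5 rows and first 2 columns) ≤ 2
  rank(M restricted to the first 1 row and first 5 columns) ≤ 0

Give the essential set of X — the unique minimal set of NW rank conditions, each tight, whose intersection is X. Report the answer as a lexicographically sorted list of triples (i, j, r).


Propagating the 7 rank bounds to every northwest block:

  R[1]: 0, 0, 0, 0, 0, 1, 1
  R[2]: 1, 1, 1, 1, 1, 2, 2
  R[3]: 1, 2, 2, 2, 2, 3, 3
  R[4]: 1, 2, 2, 3, 3, 4, 4
  R[5]: 1, 2, 3, 4, 4, 5, 5
  R[6]: 1, 2, 3, 4, 5, 6, 6
  R[7]: 1, 2, 3, 4, 5, 6, 7

giving w = (6, 1, 2, 4, 3, 5, 7) via Δ²R.

D(w) has 6 cells with 2 SE-corners; essential set:

[(1, 5, 0), (4, 3, 2)]


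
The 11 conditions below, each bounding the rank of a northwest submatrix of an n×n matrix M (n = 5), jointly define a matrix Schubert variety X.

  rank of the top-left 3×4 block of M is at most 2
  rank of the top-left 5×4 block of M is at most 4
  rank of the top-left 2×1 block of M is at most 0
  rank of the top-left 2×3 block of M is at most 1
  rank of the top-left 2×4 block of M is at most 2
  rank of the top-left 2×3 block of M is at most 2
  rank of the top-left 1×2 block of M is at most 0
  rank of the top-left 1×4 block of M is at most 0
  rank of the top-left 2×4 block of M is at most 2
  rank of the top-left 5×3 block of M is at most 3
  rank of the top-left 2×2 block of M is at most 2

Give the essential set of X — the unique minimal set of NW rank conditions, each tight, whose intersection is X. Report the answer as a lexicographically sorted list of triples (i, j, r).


The tightest implied rank at each (i,j), from the 11 conditions:

  i=1: 0 0 0 0 1
  i=2: 0 1 1 1 2
  i=3: 1 2 2 2 3
  i=4: 1 2 3 3 4
  i=5: 1 2 3 4 5

the unique w with this rank table is (5, 2, 1, 3, 4).

Rothe diagram D(w) (5 cells), 2 SE-corners (essential conditions):

[(1, 4, 0), (2, 1, 0)]


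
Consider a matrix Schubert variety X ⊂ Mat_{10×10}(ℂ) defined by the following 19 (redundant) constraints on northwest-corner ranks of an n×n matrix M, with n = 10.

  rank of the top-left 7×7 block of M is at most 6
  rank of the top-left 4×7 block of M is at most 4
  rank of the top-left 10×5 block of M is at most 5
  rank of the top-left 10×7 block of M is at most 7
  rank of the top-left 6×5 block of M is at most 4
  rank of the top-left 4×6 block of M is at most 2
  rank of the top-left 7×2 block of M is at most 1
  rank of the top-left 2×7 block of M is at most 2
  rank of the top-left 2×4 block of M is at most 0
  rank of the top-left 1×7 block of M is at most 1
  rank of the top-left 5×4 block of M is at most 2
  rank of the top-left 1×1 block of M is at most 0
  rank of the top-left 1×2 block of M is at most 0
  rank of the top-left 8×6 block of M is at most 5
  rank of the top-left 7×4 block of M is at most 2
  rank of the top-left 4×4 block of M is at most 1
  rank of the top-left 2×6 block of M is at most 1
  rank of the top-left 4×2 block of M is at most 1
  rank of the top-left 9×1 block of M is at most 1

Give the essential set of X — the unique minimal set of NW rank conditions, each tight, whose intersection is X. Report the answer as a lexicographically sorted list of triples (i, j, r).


The tightest implied rank at each (i,j), from the 19 conditions:

  row 1: 0 0 0 0 1 1 1 1 1 1
  row 2: 0 0 0 0 1 1 2 2 2 2
  row 3: 1 1 1 1 2 2 3 3 3 3
  row 4: 1 1 1 1 2 2 3 4 4 4
  row 5: 1 1 2 2 3 3 4 5 5 5
  row 6: 1 1 2 2 3 4 5 6 6 6
  row 7: 1 1 2 2 3 4 5 6 7 7
  row 8: 1 2 3 3 4 5 6 7 8 8
  row 9: 1 2 3 4 5 6 7 8 9 9
  row 10: 1 2 3 4 5 6 7 8 9 10

second differences of R give the permutation w = (5, 7, 1, 8, 3, 6, 9, 2, 4, 10).

Rothe diagram D(w) (18 cells), 6 SE-corners (essential conditions):

[(2, 4, 0), (2, 6, 1), (4, 4, 1), (4, 6, 2), (7, 2, 1), (7, 4, 2)]
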